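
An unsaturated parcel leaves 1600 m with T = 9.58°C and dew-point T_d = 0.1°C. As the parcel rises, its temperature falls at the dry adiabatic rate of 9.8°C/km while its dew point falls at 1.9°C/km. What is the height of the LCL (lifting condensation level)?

T and T_d converge at 9.8 − 1.9 = 7.9°C per km
Height above start = (9.58 − 0.1) / 7.9 = 1.2 km
LCL altitude = 1600 m + 1200 m = 2800 m

2800 m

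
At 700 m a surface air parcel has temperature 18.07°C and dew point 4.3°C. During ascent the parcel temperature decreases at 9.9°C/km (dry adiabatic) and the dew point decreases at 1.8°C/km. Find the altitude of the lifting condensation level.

2400 m

T and T_d converge at 9.9 − 1.8 = 8.1°C per km
Height above start = (18.07 − 4.3) / 8.1 = 1.7 km
LCL altitude = 700 m + 1700 m = 2400 m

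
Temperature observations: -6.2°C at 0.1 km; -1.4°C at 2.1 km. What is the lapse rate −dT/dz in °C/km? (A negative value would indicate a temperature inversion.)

Γ = −ΔT/Δz = (-6.2 − (-1.4)) / (2100 − 100) m
  = -4.8°C / 2 km = -2.4°C/km

-2.4°C/km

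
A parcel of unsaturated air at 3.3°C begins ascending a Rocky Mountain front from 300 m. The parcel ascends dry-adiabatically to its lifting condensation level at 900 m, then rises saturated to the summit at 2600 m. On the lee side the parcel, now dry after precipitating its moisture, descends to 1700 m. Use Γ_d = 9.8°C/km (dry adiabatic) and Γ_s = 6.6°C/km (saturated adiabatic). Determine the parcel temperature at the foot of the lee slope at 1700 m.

-4.98°C

Dry to 900 m: -9.8 × 0.6 km = -5.88°C, so T = -2.58°C.
Saturated to 2600 m: -6.6 × 1.7 km = -11.22°C, so T = -13.8°C.
Dry descent to 1700 m: +9.8 × 0.9 km = +8.82°C, so T = -4.98°C.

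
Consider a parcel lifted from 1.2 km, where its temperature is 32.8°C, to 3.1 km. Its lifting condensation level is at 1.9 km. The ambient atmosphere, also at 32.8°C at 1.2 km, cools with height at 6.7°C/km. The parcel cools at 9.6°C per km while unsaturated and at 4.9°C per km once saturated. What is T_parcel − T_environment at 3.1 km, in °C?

+0.13°C (parcel warmer than environment)

Parcel:
  From 1200 m to 1900 m (dry): cools by 9.6 × 0.7 = 6.72°C, giving 26.08°C.
  From 1900 m to 3100 m (saturated): cools by 4.9 × 1.2 = 5.88°C, giving 20.2°C.
Environment:
  From 1200 m to 3100 m (environment): cools by 6.7 × 1.9 = 12.73°C, giving 20.07°C.
T_parcel − T_env = 20.2 − 20.07 = +0.13°C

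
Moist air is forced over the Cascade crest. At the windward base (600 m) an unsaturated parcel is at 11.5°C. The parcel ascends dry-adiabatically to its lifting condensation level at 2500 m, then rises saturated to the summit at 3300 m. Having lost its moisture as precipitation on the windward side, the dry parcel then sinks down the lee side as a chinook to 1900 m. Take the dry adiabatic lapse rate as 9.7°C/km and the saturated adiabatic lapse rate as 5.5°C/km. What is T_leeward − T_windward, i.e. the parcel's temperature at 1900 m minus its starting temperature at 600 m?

Dry to 2500 m: -9.7 × 1.9 km = -18.43°C, so T = -6.93°C.
Saturated to 3300 m: -5.5 × 0.8 km = -4.4°C, so T = -11.33°C.
Dry descent to 1900 m: +9.7 × 1.4 km = +13.58°C, so T = 2.25°C.
Net change vs windward start: 2.25 − 11.5 = -9.25°C

-9.25°C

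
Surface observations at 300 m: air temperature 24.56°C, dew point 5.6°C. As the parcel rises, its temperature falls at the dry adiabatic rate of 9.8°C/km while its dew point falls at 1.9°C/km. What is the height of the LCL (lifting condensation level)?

2700 m

T and T_d converge at 9.8 − 1.9 = 7.9°C per km
Height above start = (24.56 − 5.6) / 7.9 = 2.4 km
LCL altitude = 300 m + 2400 m = 2700 m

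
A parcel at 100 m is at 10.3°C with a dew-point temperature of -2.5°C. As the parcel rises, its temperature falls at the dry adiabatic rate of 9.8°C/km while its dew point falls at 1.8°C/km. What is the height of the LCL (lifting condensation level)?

1700 m

T and T_d converge at 9.8 − 1.8 = 8°C per km
Height above start = (10.3 − (-2.5)) / 8 = 1.6 km
LCL altitude = 100 m + 1600 m = 1700 m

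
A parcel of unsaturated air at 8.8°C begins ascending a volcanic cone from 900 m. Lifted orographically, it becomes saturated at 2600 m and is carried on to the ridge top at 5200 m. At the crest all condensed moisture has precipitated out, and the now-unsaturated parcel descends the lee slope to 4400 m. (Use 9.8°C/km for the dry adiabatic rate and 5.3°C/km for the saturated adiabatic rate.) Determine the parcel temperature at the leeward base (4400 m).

-13.8°C

900–2600 m, dry: Δz = 1.7 km ⇒ ΔT = -16.66°C; T = -7.86°C
2600–5200 m, saturated: Δz = 2.6 km ⇒ ΔT = -13.78°C; T = -21.64°C
5200–4400 m, dry descent: Δz = 0.8 km ⇒ ΔT = +7.84°C; T = -13.8°C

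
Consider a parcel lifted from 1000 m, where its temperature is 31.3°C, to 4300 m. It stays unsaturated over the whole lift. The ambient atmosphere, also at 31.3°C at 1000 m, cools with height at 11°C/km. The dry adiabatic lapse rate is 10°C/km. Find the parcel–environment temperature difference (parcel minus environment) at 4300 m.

+3.3°C (parcel warmer than environment)

Parcel:
  From 1000 m to 4300 m (dry): cools by 10 × 3.3 = 33°C, giving -1.7°C.
Environment:
  From 1000 m to 4300 m (environment): cools by 11 × 3.3 = 36.3°C, giving -5°C.
T_parcel − T_env = -1.7 − (-5) = +3.3°C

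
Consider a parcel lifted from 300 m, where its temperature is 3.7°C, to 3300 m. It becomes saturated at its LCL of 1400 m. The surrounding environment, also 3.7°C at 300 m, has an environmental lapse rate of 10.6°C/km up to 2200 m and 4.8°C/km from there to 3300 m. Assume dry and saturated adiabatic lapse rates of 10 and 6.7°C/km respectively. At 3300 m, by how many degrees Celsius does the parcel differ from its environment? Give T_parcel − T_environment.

Parcel:
  300–1400 m, dry: Δz = 1.1 km ⇒ ΔT = -11°C; T = -7.3°C
  1400–3300 m, saturated: Δz = 1.9 km ⇒ ΔT = -12.73°C; T = -20.03°C
Environment:
  300–2200 m, environment, lower layer: Δz = 1.9 km ⇒ ΔT = -20.14°C; T = -16.44°C
  2200–3300 m, environment, upper layer: Δz = 1.1 km ⇒ ΔT = -5.28°C; T = -21.72°C
T_parcel − T_env = -20.03 − (-21.72) = +1.69°C

+1.69°C (parcel warmer than environment)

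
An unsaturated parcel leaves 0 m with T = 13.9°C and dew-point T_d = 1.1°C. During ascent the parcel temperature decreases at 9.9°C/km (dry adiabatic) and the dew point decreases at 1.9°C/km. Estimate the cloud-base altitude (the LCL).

1600 m

T and T_d converge at 9.9 − 1.9 = 8°C per km
Height above start = (13.9 − 1.1) / 8 = 1.6 km
LCL altitude = 0 m + 1600 m = 1600 m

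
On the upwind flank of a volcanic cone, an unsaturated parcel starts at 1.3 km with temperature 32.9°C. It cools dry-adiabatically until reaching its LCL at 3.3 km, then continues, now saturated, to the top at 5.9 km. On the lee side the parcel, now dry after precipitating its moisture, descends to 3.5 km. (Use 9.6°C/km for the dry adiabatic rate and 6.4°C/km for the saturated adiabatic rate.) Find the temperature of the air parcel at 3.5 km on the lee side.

From 1300 m to 3300 m (dry): cools by 9.6 × 2 = 19.2°C, giving 13.7°C.
From 3300 m to 5900 m (saturated): cools by 6.4 × 2.6 = 16.64°C, giving -2.94°C.
From 5900 m to 3500 m (dry descent): warms by 9.6 × 2.4 = 23.04°C, giving 20.1°C.

20.1°C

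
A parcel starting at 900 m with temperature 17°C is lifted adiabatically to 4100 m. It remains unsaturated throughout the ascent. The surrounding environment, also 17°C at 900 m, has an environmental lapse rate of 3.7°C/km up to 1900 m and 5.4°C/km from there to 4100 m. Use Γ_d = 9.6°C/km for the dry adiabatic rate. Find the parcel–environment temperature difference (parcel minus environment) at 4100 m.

-15.14°C (parcel cooler than environment)

Parcel:
  900 → 4100 m (dry, 9.6°C/km): ΔT = -9.6 × 3.2 = -30.72°C → T = -13.72°C
Environment:
  900 → 1900 m (environment, lower layer, 3.7°C/km): ΔT = -3.7 × 1 = -3.7°C → T = 13.3°C
  1900 → 4100 m (environment, upper layer, 5.4°C/km): ΔT = -5.4 × 2.2 = -11.88°C → T = 1.42°C
T_parcel − T_env = -13.72 − 1.42 = -15.14°C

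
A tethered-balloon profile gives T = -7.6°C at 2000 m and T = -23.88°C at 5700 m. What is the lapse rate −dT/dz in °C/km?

Γ = −ΔT/Δz = (-7.6 − (-23.88)) / (5700 − 2000) m
  = 16.28°C / 3.7 km = 4.4°C/km

4.4°C/km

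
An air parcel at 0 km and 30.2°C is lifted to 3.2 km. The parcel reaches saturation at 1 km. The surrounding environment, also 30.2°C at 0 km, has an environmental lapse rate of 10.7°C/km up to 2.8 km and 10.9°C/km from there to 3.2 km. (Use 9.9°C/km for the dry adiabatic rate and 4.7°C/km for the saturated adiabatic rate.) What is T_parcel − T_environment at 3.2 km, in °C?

+14.08°C (parcel warmer than environment)

Parcel:
  Dry to 1000 m: -9.9 × 1 km = -9.9°C, so T = 20.3°C.
  Saturated to 3200 m: -4.7 × 2.2 km = -10.34°C, so T = 9.96°C.
Environment:
  Environment, lower layer to 2800 m: -10.7 × 2.8 km = -29.96°C, so T = 0.24°C.
  Environment, upper layer to 3200 m: -10.9 × 0.4 km = -4.36°C, so T = -4.12°C.
T_parcel − T_env = 9.96 − (-4.12) = +14.08°C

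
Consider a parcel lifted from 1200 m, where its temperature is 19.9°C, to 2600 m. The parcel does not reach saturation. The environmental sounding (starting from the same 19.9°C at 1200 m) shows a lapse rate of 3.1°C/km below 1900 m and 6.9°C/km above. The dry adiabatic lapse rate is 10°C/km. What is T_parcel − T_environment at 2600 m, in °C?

Parcel:
  1200 → 2600 m (dry, 10°C/km): ΔT = -10 × 1.4 = -14°C → T = 5.9°C
Environment:
  1200 → 1900 m (environment, lower layer, 3.1°C/km): ΔT = -3.1 × 0.7 = -2.17°C → T = 17.73°C
  1900 → 2600 m (environment, upper layer, 6.9°C/km): ΔT = -6.9 × 0.7 = -4.83°C → T = 12.9°C
T_parcel − T_env = 5.9 − 12.9 = -7°C

-7°C (parcel cooler than environment)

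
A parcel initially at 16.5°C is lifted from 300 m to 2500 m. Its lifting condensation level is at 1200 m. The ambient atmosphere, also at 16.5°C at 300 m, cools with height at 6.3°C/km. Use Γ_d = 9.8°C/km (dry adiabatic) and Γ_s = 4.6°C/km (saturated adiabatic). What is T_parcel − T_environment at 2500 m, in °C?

-0.94°C (parcel cooler than environment)

Parcel:
  300 → 1200 m (dry, 9.8°C/km): ΔT = -9.8 × 0.9 = -8.82°C → T = 7.68°C
  1200 → 2500 m (saturated, 4.6°C/km): ΔT = -4.6 × 1.3 = -5.98°C → T = 1.7°C
Environment:
  300 → 2500 m (environment, 6.3°C/km): ΔT = -6.3 × 2.2 = -13.86°C → T = 2.64°C
T_parcel − T_env = 1.7 − 2.64 = -0.94°C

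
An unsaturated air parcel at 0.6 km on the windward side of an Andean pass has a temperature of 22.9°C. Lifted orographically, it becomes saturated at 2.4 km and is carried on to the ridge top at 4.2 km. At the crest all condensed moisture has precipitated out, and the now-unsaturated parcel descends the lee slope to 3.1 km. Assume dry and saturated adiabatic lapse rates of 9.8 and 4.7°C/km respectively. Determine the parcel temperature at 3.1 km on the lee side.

600 → 2400 m (dry, 9.8°C/km): ΔT = -9.8 × 1.8 = -17.64°C → T = 5.26°C
2400 → 4200 m (saturated, 4.7°C/km): ΔT = -4.7 × 1.8 = -8.46°C → T = -3.2°C
4200 → 3100 m (dry descent, 9.8°C/km): ΔT = +9.8 × 1.1 = +10.78°C → T = 7.58°C

7.58°C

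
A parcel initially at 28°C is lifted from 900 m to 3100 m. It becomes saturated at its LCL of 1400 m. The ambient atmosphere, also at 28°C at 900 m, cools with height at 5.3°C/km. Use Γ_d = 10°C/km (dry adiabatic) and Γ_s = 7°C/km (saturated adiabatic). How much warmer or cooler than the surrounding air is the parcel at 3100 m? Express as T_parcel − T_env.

Parcel:
  900–1400 m, dry: Δz = 0.5 km ⇒ ΔT = -5°C; T = 23°C
  1400–3100 m, saturated: Δz = 1.7 km ⇒ ΔT = -11.9°C; T = 11.1°C
Environment:
  900–3100 m, environment: Δz = 2.2 km ⇒ ΔT = -11.66°C; T = 16.34°C
T_parcel − T_env = 11.1 − 16.34 = -5.24°C

-5.24°C (parcel cooler than environment)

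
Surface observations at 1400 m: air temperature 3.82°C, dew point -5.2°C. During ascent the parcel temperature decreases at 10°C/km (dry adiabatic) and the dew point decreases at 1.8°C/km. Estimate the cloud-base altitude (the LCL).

2500 m

T and T_d converge at 10 − 1.8 = 8.2°C per km
Height above start = (3.82 − (-5.2)) / 8.2 = 1.1 km
LCL altitude = 1400 m + 1100 m = 2500 m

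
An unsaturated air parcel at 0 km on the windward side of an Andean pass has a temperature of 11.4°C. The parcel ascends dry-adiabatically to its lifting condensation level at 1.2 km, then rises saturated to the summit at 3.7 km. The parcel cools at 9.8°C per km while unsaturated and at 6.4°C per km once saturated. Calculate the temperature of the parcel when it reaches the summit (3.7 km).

0–1200 m, dry: Δz = 1.2 km ⇒ ΔT = -11.76°C; T = -0.36°C
1200–3700 m, saturated: Δz = 2.5 km ⇒ ΔT = -16°C; T = -16.36°C

-16.36°C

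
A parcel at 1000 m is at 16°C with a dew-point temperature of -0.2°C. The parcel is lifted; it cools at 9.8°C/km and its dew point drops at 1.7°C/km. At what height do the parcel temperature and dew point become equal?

3000 m

T and T_d converge at 9.8 − 1.7 = 8.1°C per km
Height above start = (16 − (-0.2)) / 8.1 = 2 km
LCL altitude = 1000 m + 2000 m = 3000 m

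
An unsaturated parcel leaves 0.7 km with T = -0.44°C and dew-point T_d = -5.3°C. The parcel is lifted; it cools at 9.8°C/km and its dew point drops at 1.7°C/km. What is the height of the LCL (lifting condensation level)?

T and T_d converge at 9.8 − 1.7 = 8.1°C per km
Height above start = (-0.44 − (-5.3)) / 8.1 = 0.6 km
LCL altitude = 700 m + 600 m = 1300 m

1.3 km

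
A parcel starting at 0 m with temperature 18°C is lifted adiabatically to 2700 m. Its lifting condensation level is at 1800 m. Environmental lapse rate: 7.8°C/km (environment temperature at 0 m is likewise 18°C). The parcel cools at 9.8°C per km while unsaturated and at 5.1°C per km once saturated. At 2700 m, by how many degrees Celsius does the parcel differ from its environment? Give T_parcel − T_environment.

-1.17°C (parcel cooler than environment)

Parcel:
  Dry to 1800 m: -9.8 × 1.8 km = -17.64°C, so T = 0.36°C.
  Saturated to 2700 m: -5.1 × 0.9 km = -4.59°C, so T = -4.23°C.
Environment:
  Environment to 2700 m: -7.8 × 2.7 km = -21.06°C, so T = -3.06°C.
T_parcel − T_env = -4.23 − (-3.06) = -1.17°C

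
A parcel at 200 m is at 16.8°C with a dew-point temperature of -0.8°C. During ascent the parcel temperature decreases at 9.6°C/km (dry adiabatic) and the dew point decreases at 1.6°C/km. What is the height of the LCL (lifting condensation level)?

T and T_d converge at 9.6 − 1.6 = 8°C per km
Height above start = (16.8 − (-0.8)) / 8 = 2.2 km
LCL altitude = 200 m + 2200 m = 2400 m

2400 m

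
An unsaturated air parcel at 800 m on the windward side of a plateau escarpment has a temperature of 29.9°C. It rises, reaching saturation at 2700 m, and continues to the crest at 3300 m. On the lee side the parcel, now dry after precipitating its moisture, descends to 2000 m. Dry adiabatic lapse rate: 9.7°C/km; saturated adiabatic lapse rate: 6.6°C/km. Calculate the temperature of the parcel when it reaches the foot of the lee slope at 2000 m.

20.12°C

800–2700 m, dry: Δz = 1.9 km ⇒ ΔT = -18.43°C; T = 11.47°C
2700–3300 m, saturated: Δz = 0.6 km ⇒ ΔT = -3.96°C; T = 7.51°C
3300–2000 m, dry descent: Δz = 1.3 km ⇒ ΔT = +12.61°C; T = 20.12°C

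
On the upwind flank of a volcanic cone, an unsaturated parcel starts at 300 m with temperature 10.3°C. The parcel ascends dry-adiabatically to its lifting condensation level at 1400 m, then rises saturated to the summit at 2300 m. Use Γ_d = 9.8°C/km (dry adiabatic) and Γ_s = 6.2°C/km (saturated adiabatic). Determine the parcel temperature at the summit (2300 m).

-6.06°C

From 300 m to 1400 m (dry): cools by 9.8 × 1.1 = 10.78°C, giving -0.48°C.
From 1400 m to 2300 m (saturated): cools by 6.2 × 0.9 = 5.58°C, giving -6.06°C.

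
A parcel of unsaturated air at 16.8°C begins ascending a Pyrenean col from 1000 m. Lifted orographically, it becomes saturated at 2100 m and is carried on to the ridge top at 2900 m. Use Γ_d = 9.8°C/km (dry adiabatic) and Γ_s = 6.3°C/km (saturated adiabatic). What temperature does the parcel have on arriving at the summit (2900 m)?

0.98°C

Dry to 2100 m: -9.8 × 1.1 km = -10.78°C, so T = 6.02°C.
Saturated to 2900 m: -6.3 × 0.8 km = -5.04°C, so T = 0.98°C.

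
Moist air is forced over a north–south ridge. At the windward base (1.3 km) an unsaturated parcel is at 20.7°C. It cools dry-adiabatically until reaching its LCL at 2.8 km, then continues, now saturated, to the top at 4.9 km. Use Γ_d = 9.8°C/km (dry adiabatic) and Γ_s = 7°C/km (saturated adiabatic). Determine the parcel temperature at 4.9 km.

1300–2800 m, dry: Δz = 1.5 km ⇒ ΔT = -14.7°C; T = 6°C
2800–4900 m, saturated: Δz = 2.1 km ⇒ ΔT = -14.7°C; T = -8.7°C

-8.7°C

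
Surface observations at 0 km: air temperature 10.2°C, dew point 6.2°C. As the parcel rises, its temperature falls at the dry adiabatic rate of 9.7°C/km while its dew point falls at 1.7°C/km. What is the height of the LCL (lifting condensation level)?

0.5 km

T and T_d converge at 9.7 − 1.7 = 8°C per km
Height above start = (10.2 − 6.2) / 8 = 0.5 km
LCL altitude = 0 m + 500 m = 500 m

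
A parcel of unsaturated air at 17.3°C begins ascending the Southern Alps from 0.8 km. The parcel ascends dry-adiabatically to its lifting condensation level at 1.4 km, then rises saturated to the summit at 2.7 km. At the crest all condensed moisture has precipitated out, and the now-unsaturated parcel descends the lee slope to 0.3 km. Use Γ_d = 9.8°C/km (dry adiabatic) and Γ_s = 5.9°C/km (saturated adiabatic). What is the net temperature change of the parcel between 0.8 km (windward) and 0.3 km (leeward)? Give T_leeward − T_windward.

+9.97°C

Dry to 1400 m: -9.8 × 0.6 km = -5.88°C, so T = 11.42°C.
Saturated to 2700 m: -5.9 × 1.3 km = -7.67°C, so T = 3.75°C.
Dry descent to 300 m: +9.8 × 2.4 km = +23.52°C, so T = 27.27°C.
Net change vs windward start: 27.27 − 17.3 = +9.97°C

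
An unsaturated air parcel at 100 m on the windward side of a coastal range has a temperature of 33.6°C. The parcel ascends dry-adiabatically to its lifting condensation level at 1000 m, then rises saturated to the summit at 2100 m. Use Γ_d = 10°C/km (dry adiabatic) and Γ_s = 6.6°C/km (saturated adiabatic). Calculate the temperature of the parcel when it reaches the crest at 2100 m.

17.34°C

From 100 m to 1000 m (dry): cools by 10 × 0.9 = 9°C, giving 24.6°C.
From 1000 m to 2100 m (saturated): cools by 6.6 × 1.1 = 7.26°C, giving 17.34°C.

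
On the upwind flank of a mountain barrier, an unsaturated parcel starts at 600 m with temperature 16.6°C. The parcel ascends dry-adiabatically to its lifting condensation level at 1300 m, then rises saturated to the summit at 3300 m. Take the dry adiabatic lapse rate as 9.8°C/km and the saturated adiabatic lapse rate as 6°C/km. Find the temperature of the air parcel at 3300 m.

-2.26°C

600 → 1300 m (dry, 9.8°C/km): ΔT = -9.8 × 0.7 = -6.86°C → T = 9.74°C
1300 → 3300 m (saturated, 6°C/km): ΔT = -6 × 2 = -12°C → T = -2.26°C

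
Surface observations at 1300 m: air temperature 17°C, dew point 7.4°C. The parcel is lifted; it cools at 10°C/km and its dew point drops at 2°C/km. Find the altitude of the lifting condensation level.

2500 m

T and T_d converge at 10 − 2 = 8°C per km
Height above start = (17 − 7.4) / 8 = 1.2 km
LCL altitude = 1300 m + 1200 m = 2500 m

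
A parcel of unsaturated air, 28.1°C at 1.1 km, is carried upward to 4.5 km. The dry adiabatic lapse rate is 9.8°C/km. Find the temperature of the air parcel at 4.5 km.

-5.22°C

1100 → 4500 m (dry adiabatic, 9.8°C/km): ΔT = -9.8 × 3.4 = -33.32°C → T = -5.22°C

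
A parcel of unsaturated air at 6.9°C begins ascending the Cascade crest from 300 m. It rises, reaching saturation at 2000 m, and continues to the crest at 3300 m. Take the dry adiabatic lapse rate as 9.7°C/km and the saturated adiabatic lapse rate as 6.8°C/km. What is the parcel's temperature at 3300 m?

-18.43°C

300–2000 m, dry: Δz = 1.7 km ⇒ ΔT = -16.49°C; T = -9.59°C
2000–3300 m, saturated: Δz = 1.3 km ⇒ ΔT = -8.84°C; T = -18.43°C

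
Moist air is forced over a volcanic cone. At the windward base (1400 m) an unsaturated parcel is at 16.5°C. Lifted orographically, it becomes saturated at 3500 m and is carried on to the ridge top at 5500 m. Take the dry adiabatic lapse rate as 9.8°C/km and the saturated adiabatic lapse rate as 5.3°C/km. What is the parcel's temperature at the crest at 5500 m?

-14.68°C

1400 → 3500 m (dry, 9.8°C/km): ΔT = -9.8 × 2.1 = -20.58°C → T = -4.08°C
3500 → 5500 m (saturated, 5.3°C/km): ΔT = -5.3 × 2 = -10.6°C → T = -14.68°C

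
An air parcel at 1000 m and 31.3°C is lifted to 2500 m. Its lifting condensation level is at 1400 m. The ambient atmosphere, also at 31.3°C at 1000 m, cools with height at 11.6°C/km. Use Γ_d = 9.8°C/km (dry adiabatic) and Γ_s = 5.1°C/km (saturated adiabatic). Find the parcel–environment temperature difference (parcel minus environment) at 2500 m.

+7.87°C (parcel warmer than environment)

Parcel:
  1000–1400 m, dry: Δz = 0.4 km ⇒ ΔT = -3.92°C; T = 27.38°C
  1400–2500 m, saturated: Δz = 1.1 km ⇒ ΔT = -5.61°C; T = 21.77°C
Environment:
  1000–2500 m, environment: Δz = 1.5 km ⇒ ΔT = -17.4°C; T = 13.9°C
T_parcel − T_env = 21.77 − 13.9 = +7.87°C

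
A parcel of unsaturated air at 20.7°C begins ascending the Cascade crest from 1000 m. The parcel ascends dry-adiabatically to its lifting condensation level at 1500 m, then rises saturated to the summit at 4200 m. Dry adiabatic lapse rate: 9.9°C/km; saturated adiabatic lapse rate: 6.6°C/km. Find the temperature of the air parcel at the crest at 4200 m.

1000–1500 m, dry: Δz = 0.5 km ⇒ ΔT = -4.95°C; T = 15.75°C
1500–4200 m, saturated: Δz = 2.7 km ⇒ ΔT = -17.82°C; T = -2.07°C

-2.07°C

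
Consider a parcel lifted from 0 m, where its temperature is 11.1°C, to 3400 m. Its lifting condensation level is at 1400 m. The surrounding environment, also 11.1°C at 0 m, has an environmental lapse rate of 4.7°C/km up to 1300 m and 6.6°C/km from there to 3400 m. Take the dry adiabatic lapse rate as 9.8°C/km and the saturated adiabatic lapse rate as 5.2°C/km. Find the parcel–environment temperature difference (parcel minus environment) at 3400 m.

Parcel:
  0 → 1400 m (dry, 9.8°C/km): ΔT = -9.8 × 1.4 = -13.72°C → T = -2.62°C
  1400 → 3400 m (saturated, 5.2°C/km): ΔT = -5.2 × 2 = -10.4°C → T = -13.02°C
Environment:
  0 → 1300 m (environment, lower layer, 4.7°C/km): ΔT = -4.7 × 1.3 = -6.11°C → T = 4.99°C
  1300 → 3400 m (environment, upper layer, 6.6°C/km): ΔT = -6.6 × 2.1 = -13.86°C → T = -8.87°C
T_parcel − T_env = -13.02 − (-8.87) = -4.15°C

-4.15°C (parcel cooler than environment)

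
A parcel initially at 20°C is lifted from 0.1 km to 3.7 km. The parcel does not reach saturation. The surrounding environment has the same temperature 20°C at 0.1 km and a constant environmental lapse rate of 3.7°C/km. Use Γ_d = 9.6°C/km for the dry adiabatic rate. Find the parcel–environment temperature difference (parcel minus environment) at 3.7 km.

Parcel:
  From 100 m to 3700 m (dry): cools by 9.6 × 3.6 = 34.56°C, giving -14.56°C.
Environment:
  From 100 m to 3700 m (environment): cools by 3.7 × 3.6 = 13.32°C, giving 6.68°C.
T_parcel − T_env = -14.56 − 6.68 = -21.24°C

-21.24°C (parcel cooler than environment)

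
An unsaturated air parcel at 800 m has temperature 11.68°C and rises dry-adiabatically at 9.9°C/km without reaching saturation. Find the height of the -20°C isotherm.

Height above start = (11.68 − (-20)) / 9.9 = 3.2 km
Altitude = 800 m + 3200 m = 4000 m

4000 m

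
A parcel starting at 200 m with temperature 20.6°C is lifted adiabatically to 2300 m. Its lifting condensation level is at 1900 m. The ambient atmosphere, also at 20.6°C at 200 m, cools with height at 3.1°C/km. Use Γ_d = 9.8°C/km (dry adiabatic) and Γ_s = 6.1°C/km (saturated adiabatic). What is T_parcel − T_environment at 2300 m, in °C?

-12.59°C (parcel cooler than environment)

Parcel:
  200–1900 m, dry: Δz = 1.7 km ⇒ ΔT = -16.66°C; T = 3.94°C
  1900–2300 m, saturated: Δz = 0.4 km ⇒ ΔT = -2.44°C; T = 1.5°C
Environment:
  200–2300 m, environment: Δz = 2.1 km ⇒ ΔT = -6.51°C; T = 14.09°C
T_parcel − T_env = 1.5 − 14.09 = -12.59°C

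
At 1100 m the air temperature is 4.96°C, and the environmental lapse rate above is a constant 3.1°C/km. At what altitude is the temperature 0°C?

Height above start = (4.96 − 0) / 3.1 = 1.6 km
Altitude = 1100 m + 1600 m = 2700 m

2700 m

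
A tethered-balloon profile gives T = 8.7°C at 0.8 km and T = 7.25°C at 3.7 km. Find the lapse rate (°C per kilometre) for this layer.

0.5°C/km

Γ = −ΔT/Δz = (8.7 − 7.25) / (3700 − 800) m
  = 1.45°C / 2.9 km = 0.5°C/km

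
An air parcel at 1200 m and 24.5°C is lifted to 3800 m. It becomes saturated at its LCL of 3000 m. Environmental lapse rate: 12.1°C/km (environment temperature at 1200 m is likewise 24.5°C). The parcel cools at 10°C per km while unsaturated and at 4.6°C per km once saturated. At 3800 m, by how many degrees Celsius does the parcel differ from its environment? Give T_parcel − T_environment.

+9.78°C (parcel warmer than environment)

Parcel:
  Dry to 3000 m: -10 × 1.8 km = -18°C, so T = 6.5°C.
  Saturated to 3800 m: -4.6 × 0.8 km = -3.68°C, so T = 2.82°C.
Environment:
  Environment to 3800 m: -12.1 × 2.6 km = -31.46°C, so T = -6.96°C.
T_parcel − T_env = 2.82 − (-6.96) = +9.78°C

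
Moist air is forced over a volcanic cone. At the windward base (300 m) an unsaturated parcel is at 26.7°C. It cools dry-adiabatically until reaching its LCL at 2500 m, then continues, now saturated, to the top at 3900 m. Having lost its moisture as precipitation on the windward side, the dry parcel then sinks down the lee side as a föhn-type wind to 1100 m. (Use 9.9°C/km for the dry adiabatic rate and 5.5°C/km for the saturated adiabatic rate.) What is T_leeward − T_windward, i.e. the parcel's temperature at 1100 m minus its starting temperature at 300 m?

-1.76°C

300–2500 m, dry: Δz = 2.2 km ⇒ ΔT = -21.78°C; T = 4.92°C
2500–3900 m, saturated: Δz = 1.4 km ⇒ ΔT = -7.7°C; T = -2.78°C
3900–1100 m, dry descent: Δz = 2.8 km ⇒ ΔT = +27.72°C; T = 24.94°C
Net change vs windward start: 24.94 − 26.7 = -1.76°C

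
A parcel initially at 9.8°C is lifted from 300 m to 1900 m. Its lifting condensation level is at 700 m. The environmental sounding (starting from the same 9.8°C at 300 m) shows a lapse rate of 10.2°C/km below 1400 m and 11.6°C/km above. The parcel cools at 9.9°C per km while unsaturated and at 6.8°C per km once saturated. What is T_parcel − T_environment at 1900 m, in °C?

+4.9°C (parcel warmer than environment)

Parcel:
  From 300 m to 700 m (dry): cools by 9.9 × 0.4 = 3.96°C, giving 5.84°C.
  From 700 m to 1900 m (saturated): cools by 6.8 × 1.2 = 8.16°C, giving -2.32°C.
Environment:
  From 300 m to 1400 m (environment, lower layer): cools by 10.2 × 1.1 = 11.22°C, giving -1.42°C.
  From 1400 m to 1900 m (environment, upper layer): cools by 11.6 × 0.5 = 5.8°C, giving -7.22°C.
T_parcel − T_env = -2.32 − (-7.22) = +4.9°C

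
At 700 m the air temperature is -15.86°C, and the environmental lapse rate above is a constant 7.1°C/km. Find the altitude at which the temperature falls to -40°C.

4100 m

Height above start = (-15.86 − (-40)) / 7.1 = 3.4 km
Altitude = 700 m + 3400 m = 4100 m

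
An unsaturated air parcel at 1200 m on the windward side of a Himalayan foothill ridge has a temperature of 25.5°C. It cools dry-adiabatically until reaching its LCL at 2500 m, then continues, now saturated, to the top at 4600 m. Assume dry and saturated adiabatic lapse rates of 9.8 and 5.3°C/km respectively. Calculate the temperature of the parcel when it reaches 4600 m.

From 1200 m to 2500 m (dry): cools by 9.8 × 1.3 = 12.74°C, giving 12.76°C.
From 2500 m to 4600 m (saturated): cools by 5.3 × 2.1 = 11.13°C, giving 1.63°C.

1.63°C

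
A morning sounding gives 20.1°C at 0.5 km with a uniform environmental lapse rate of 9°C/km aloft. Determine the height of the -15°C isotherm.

4.4 km

Height above start = (20.1 − (-15)) / 9 = 3.9 km
Altitude = 500 m + 3900 m = 4400 m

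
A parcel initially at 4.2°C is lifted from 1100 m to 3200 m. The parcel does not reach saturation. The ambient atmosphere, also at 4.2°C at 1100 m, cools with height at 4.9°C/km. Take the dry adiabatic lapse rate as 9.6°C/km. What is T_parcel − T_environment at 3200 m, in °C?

Parcel:
  1100 → 3200 m (dry, 9.6°C/km): ΔT = -9.6 × 2.1 = -20.16°C → T = -15.96°C
Environment:
  1100 → 3200 m (environment, 4.9°C/km): ΔT = -4.9 × 2.1 = -10.29°C → T = -6.09°C
T_parcel − T_env = -15.96 − (-6.09) = -9.87°C

-9.87°C (parcel cooler than environment)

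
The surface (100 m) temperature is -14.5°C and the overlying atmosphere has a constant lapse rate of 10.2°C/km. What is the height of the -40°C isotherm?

2600 m

Height above start = (-14.5 − (-40)) / 10.2 = 2.5 km
Altitude = 100 m + 2500 m = 2600 m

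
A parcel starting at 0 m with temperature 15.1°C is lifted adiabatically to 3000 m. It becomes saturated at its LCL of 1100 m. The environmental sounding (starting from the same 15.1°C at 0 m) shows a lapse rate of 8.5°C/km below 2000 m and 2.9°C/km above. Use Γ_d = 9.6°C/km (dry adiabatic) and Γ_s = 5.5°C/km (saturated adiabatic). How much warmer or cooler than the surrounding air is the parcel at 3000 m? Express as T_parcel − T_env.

Parcel:
  From 0 m to 1100 m (dry): cools by 9.6 × 1.1 = 10.56°C, giving 4.54°C.
  From 1100 m to 3000 m (saturated): cools by 5.5 × 1.9 = 10.45°C, giving -5.91°C.
Environment:
  From 0 m to 2000 m (environment, lower layer): cools by 8.5 × 2 = 17°C, giving -1.9°C.
  From 2000 m to 3000 m (environment, upper layer): cools by 2.9 × 1 = 2.9°C, giving -4.8°C.
T_parcel − T_env = -5.91 − (-4.8) = -1.11°C

-1.11°C (parcel cooler than environment)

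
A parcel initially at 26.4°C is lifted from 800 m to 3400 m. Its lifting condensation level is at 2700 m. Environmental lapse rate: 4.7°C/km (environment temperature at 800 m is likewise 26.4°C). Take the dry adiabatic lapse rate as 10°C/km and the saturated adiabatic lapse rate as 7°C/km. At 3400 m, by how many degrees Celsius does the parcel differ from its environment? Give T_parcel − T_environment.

Parcel:
  800 → 2700 m (dry, 10°C/km): ΔT = -10 × 1.9 = -19°C → T = 7.4°C
  2700 → 3400 m (saturated, 7°C/km): ΔT = -7 × 0.7 = -4.9°C → T = 2.5°C
Environment:
  800 → 3400 m (environment, 4.7°C/km): ΔT = -4.7 × 2.6 = -12.22°C → T = 14.18°C
T_parcel − T_env = 2.5 − 14.18 = -11.68°C

-11.68°C (parcel cooler than environment)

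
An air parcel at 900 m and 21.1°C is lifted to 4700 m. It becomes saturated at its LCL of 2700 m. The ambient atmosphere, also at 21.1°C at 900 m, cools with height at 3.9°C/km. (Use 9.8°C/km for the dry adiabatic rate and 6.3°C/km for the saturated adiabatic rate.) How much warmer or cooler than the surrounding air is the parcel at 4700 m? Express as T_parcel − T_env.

Parcel:
  900–2700 m, dry: Δz = 1.8 km ⇒ ΔT = -17.64°C; T = 3.46°C
  2700–4700 m, saturated: Δz = 2 km ⇒ ΔT = -12.6°C; T = -9.14°C
Environment:
  900–4700 m, environment: Δz = 3.8 km ⇒ ΔT = -14.82°C; T = 6.28°C
T_parcel − T_env = -9.14 − 6.28 = -15.42°C

-15.42°C (parcel cooler than environment)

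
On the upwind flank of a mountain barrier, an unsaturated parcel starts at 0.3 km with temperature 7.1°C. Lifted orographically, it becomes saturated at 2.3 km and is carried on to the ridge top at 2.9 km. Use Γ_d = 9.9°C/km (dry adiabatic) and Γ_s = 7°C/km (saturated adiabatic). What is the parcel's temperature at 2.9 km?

-16.9°C

From 300 m to 2300 m (dry): cools by 9.9 × 2 = 19.8°C, giving -12.7°C.
From 2300 m to 2900 m (saturated): cools by 7 × 0.6 = 4.2°C, giving -16.9°C.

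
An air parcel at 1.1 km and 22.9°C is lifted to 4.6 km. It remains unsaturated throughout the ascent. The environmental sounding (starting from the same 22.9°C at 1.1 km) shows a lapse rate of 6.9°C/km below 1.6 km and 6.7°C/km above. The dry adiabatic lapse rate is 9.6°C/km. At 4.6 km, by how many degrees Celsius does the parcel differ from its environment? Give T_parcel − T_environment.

-10.05°C (parcel cooler than environment)

Parcel:
  From 1100 m to 4600 m (dry): cools by 9.6 × 3.5 = 33.6°C, giving -10.7°C.
Environment:
  From 1100 m to 1600 m (environment, lower layer): cools by 6.9 × 0.5 = 3.45°C, giving 19.45°C.
  From 1600 m to 4600 m (environment, upper layer): cools by 6.7 × 3 = 20.1°C, giving -0.65°C.
T_parcel − T_env = -10.7 − (-0.65) = -10.05°C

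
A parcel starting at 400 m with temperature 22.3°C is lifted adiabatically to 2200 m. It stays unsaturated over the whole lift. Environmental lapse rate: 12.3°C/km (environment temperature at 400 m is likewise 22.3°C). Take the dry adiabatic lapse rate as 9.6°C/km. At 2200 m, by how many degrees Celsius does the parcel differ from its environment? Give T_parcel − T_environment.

Parcel:
  Dry to 2200 m: -9.6 × 1.8 km = -17.28°C, so T = 5.02°C.
Environment:
  Environment to 2200 m: -12.3 × 1.8 km = -22.14°C, so T = 0.16°C.
T_parcel − T_env = 5.02 − 0.16 = +4.86°C

+4.86°C (parcel warmer than environment)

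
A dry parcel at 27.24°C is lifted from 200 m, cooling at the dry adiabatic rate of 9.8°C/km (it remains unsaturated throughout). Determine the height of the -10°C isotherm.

Height above start = (27.24 − (-10)) / 9.8 = 3.8 km
Altitude = 200 m + 3800 m = 4000 m

4000 m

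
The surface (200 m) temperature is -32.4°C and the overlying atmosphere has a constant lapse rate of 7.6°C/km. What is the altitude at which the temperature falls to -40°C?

1200 m

Height above start = (-32.4 − (-40)) / 7.6 = 1 km
Altitude = 200 m + 1000 m = 1200 m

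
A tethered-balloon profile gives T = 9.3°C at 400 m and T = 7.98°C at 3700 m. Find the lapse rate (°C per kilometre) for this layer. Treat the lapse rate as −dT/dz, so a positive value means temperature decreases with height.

0.4°C/km

Γ = −ΔT/Δz = (9.3 − 7.98) / (3700 − 400) m
  = 1.32°C / 3.3 km = 0.4°C/km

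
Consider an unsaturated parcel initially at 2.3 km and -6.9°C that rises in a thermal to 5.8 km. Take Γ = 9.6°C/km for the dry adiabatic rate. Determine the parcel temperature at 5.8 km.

From 2300 m to 5800 m (dry adiabatic): cools by 9.6 × 3.5 = 33.6°C, giving -40.5°C.

-40.5°C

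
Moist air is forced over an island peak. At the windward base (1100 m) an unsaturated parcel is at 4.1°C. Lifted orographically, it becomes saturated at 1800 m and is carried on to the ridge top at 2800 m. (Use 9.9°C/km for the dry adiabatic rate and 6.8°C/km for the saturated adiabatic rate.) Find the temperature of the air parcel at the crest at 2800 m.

-9.63°C

1100 → 1800 m (dry, 9.9°C/km): ΔT = -9.9 × 0.7 = -6.93°C → T = -2.83°C
1800 → 2800 m (saturated, 6.8°C/km): ΔT = -6.8 × 1 = -6.8°C → T = -9.63°C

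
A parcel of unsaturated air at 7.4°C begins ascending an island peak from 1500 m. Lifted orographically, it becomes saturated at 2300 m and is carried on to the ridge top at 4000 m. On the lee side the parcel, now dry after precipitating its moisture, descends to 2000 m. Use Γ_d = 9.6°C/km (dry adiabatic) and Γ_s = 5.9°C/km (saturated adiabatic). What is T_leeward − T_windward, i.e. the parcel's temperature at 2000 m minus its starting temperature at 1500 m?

+1.49°C

From 1500 m to 2300 m (dry): cools by 9.6 × 0.8 = 7.68°C, giving -0.28°C.
From 2300 m to 4000 m (saturated): cools by 5.9 × 1.7 = 10.03°C, giving -10.31°C.
From 4000 m to 2000 m (dry descent): warms by 9.6 × 2 = 19.2°C, giving 8.89°C.
Net change vs windward start: 8.89 − 7.4 = +1.49°C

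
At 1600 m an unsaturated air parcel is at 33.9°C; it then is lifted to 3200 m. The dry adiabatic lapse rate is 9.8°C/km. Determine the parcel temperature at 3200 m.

1600–3200 m, dry adiabatic: Δz = 1.6 km ⇒ ΔT = -15.68°C; T = 18.22°C

18.22°C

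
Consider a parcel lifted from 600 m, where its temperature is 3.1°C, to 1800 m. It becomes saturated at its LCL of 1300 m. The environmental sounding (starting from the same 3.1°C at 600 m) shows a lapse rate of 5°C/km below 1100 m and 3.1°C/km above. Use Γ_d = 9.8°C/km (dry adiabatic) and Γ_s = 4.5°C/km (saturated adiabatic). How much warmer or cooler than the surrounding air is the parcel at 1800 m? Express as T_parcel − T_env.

-4.44°C (parcel cooler than environment)

Parcel:
  From 600 m to 1300 m (dry): cools by 9.8 × 0.7 = 6.86°C, giving -3.76°C.
  From 1300 m to 1800 m (saturated): cools by 4.5 × 0.5 = 2.25°C, giving -6.01°C.
Environment:
  From 600 m to 1100 m (environment, lower layer): cools by 5 × 0.5 = 2.5°C, giving 0.6°C.
  From 1100 m to 1800 m (environment, upper layer): cools by 3.1 × 0.7 = 2.17°C, giving -1.57°C.
T_parcel − T_env = -6.01 − (-1.57) = -4.44°C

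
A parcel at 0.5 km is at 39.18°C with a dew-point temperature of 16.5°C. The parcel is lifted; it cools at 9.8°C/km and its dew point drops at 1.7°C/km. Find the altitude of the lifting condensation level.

T and T_d converge at 9.8 − 1.7 = 8.1°C per km
Height above start = (39.18 − 16.5) / 8.1 = 2.8 km
LCL altitude = 500 m + 2800 m = 3300 m

3.3 km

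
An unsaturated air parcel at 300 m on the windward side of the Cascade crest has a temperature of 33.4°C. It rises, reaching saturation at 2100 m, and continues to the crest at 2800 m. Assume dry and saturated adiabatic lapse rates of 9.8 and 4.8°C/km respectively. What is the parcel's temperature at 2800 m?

From 300 m to 2100 m (dry): cools by 9.8 × 1.8 = 17.64°C, giving 15.76°C.
From 2100 m to 2800 m (saturated): cools by 4.8 × 0.7 = 3.36°C, giving 12.4°C.

12.4°C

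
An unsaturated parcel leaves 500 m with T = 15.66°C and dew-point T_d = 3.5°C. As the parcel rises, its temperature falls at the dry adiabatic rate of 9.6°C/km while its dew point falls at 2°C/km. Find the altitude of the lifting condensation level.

T and T_d converge at 9.6 − 2 = 7.6°C per km
Height above start = (15.66 − 3.5) / 7.6 = 1.6 km
LCL altitude = 500 m + 1600 m = 2100 m

2100 m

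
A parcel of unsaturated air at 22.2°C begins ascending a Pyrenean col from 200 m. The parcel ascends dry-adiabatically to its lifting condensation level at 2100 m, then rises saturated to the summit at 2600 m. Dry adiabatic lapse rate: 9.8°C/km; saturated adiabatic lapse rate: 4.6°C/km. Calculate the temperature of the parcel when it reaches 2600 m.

1.28°C

Dry to 2100 m: -9.8 × 1.9 km = -18.62°C, so T = 3.58°C.
Saturated to 2600 m: -4.6 × 0.5 km = -2.3°C, so T = 1.28°C.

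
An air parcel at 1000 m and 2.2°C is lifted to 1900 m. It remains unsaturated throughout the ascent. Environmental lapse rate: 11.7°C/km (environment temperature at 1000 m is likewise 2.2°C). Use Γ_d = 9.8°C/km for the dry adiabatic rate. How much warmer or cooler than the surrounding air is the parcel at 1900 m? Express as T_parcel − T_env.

Parcel:
  Dry to 1900 m: -9.8 × 0.9 km = -8.82°C, so T = -6.62°C.
Environment:
  Environment to 1900 m: -11.7 × 0.9 km = -10.53°C, so T = -8.33°C.
T_parcel − T_env = -6.62 − (-8.33) = +1.71°C

+1.71°C (parcel warmer than environment)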